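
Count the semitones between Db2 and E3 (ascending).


Reasoning:
Absolute semitone position = octave×12 + chromatic position
Db2: 2×12 + 1 = 25
E3: 3×12 + 4 = 40
Difference = 40 - 25 = 15
= 15 semitones


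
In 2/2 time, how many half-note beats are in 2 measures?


Solution.
Time signature 2/2: the bottom number 2 means the half note gets one count
The top number 2 means 2 half-note beats per measure
Total = 2 × 2 measures
= 4 half-note beats


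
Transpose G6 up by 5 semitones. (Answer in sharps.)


G6: chromatic position 7 in octave 6 → absolute = 6×12 + 7 = 79
Transpose up 5: 79 + 5 = 84
84 = 7×12 + 0 → C in octave 7
Result = C7


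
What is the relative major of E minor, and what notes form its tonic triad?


Step by step:
The relative major shares the key signature and is a minor 3rd above the minor tonic
A minor 3rd above E is G
→ relative major of E minor is G major
Tonic triad of G major = root + major 3rd + perfect 5th = G B D
= G major; triad = G B D


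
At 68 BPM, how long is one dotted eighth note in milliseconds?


Step by step:
One quarter-note beat = 60000 / BPM = 60000 / 68 ms
Dotted eighth note = 3/4 × quarter note
Duration = 3/4 × 60000 / 68 = 45000 / 68
= 661.8 ms


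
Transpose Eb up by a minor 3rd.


Reasoning:
minor 3rd: 3 letter names, 3 semitones
Letter: E + 2 → G
Pitch: Eb + 3 semitones, spelled as a G → Gb
= Gb


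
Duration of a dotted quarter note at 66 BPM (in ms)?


Step by step:
One quarter-note beat = 60000 / BPM = 60000 / 66 ms
Dotted quarter note = 3/2 × quarter note
Duration = 3/2 × 60000 / 66 = 90000 / 66
= 1363.6 ms


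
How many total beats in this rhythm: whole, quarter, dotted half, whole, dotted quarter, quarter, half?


Beat values:
  whole = 4 beats
  quarter = 1 beat
  dotted half = 3 beats
  whole = 4 beats
  dotted quarter = 1.5 beats
  quarter = 1 beat
  half = 2 beats
Sum = 4 + 1 + 3 + 4 + 1.5 + 1 + 2
= 16.5 beats


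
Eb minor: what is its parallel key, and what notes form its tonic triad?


Working:
Parallel keys share the same tonic but differ in mode
Eb minor → parallel is Eb major
Tonic triad of Eb major = Eb G Bb
= Eb major; triad = Eb G Bb


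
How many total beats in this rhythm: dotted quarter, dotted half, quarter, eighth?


Reasoning:
Beat values:
  dotted quarter = 1.5 beats
  dotted half = 3 beats
  quarter = 1 beat
  eighth = 0.5 beats
Sum = 1.5 + 3 + 1 + 0.5
= 6 beats


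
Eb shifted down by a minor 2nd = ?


Let's work it out.
minor 2nd: 2 letter names, 1 semitones
Letter: E - 1 → D
Pitch: Eb - 1 semitones, spelled as a D → D
= D


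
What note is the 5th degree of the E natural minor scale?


Working:
Natural minor scale pattern: W-H-W-W-H-W-W (2-1-2-2-1-2-2 semitones)
Starting from E:
  E + 2 semitones → F#
  F# + 1 semitone → G
  G + 2 semitones → A
  A + 2 semitones → B
  B + 1 semitone → C
  C + 2 semitones → D
  D + 2 semitones → E
Scale: E F# G A B C D
Degree 5 = B


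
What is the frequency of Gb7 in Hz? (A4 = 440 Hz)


Let's work it out.
f = 440 × 2^(n/12) where n = semitones from A4
Gb7: 33 semitones from A4
f = 440 × 2^(33/12)
f = 2959.96 Hz


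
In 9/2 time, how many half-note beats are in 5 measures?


Time signature 9/2: the bottom number 2 means the half note gets one count
The top number 9 means 9 half-note beats per measure
Total = 9 × 5 measures
= 45 half-note beats


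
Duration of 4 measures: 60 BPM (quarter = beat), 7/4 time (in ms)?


Step by step:
Quarter-note beat duration = 60000 / 60 ms
Beats per measure (7/4) = 7
One measure = 7 × 60000 / 60 = 420000 / 60 ms
4 measures = 4 × 420000 / 60 = 1680000 / 60
= 28000.0 ms


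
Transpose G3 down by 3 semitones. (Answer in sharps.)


Step by step:
G3: chromatic position 7 in octave 3 → absolute = 3×12 + 7 = 43
Transpose down 3: 43 - 3 = 40
40 = 3×12 + 4 → E in octave 3
Result = E3


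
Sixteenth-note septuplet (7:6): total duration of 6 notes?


Working:
Septuplet: 7 notes occupy the space of 6 sixteenth notes
Space = 6 × 1/4 = 3/2 beats
Each septuplet note = 3/2 / 7 = 3/14 beats
6 notes = 6 × 3/14 = 9/7
= 9/7 beats


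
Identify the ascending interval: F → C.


Step by step:
Letter names: F → C spans 5 letter names → a 5th
Semitones: F → C = 7 half-steps
A 5th of 7 semitones is a perfect 5th
= perfect 5th


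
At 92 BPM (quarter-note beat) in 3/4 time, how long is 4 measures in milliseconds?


Working:
Quarter-note beat duration = 60000 / 92 ms
Beats per measure (3/4) = 3
One measure = 3 × 60000 / 92 = 180000 / 92 ms
4 measures = 4 × 180000 / 92 = 720000 / 92
= 7826.1 ms


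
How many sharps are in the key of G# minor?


Solution.
Sharp minor keys follow the circle of fifths: A(0), E(1), B(2), F#(3), C#(4), G#(5), D#(6), A#(7)
G# minor has 5 sharps
Order of sharps: F# C# G# D# A# E# B# → first 5: F#, C#, G#, D#, A#
= 5 sharps


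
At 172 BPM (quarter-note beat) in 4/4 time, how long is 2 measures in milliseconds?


Quarter-note beat duration = 60000 / 172 ms
Beats per measure (4/4) = 4
One measure = 4 × 60000 / 172 = 240000 / 172 ms
2 measures = 2 × 240000 / 172 = 480000 / 172
= 2790.7 ms


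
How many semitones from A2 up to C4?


Absolute semitone position = octave×12 + chromatic position
A2: 2×12 + 9 = 33
C4: 4×12 + 0 = 48
Difference = 48 - 33 = 15
= 15 semitones


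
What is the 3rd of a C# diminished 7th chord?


Diminished 7th chord = root + minor 3rd + diminished 5th + diminished 7th
Seventh chords stack in thirds, so the letter names are C-E-G-B
Root: C#
Minor 3rd above C#: E
Diminished 5th above C#: G
Diminished 7th above C#: Bb
The 3rd = E


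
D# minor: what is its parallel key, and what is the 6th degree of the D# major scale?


Step by step:
Parallel keys share the same tonic but differ in mode
D# minor → parallel is D# major
D# major scale: D# E# F## G# A# B# C##
= D# major; 6th degree = B#


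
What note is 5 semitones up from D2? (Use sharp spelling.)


Let's work it out.
D2: chromatic position 2 in octave 2 → absolute = 2×12 + 2 = 26
Transpose up 5: 26 + 5 = 31
31 = 2×12 + 7 → G in octave 2
Result = G2


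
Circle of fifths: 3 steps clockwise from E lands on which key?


Each clockwise step on the circle of fifths moves up a perfect 5th
From E: E → B → F#/Gb → Db
= Db


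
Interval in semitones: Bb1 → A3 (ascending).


Step by step:
Absolute semitone position = octave×12 + chromatic position
Bb1: 1×12 + 10 = 22
A3: 3×12 + 9 = 45
Difference = 45 - 22 = 23
= 23 semitones


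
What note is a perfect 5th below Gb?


Reasoning:
A 5th spans 5 letter names, so from G we land on C
A perfect 5th = 7 semitones below Gb
Spell C at that pitch: Cb
= Cb


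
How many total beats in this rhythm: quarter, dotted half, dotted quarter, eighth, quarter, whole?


Working:
Beat values:
  quarter = 1 beat
  dotted half = 3 beats
  dotted quarter = 1.5 beats
  eighth = 0.5 beats
  quarter = 1 beat
  whole = 4 beats
Sum = 1 + 3 + 1.5 + 0.5 + 1 + 4
= 11 beats


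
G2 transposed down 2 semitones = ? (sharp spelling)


Reasoning:
G2: chromatic position 7 in octave 2 → absolute = 2×12 + 7 = 31
Transpose down 2: 31 - 2 = 29
29 = 2×12 + 5 → F in octave 2
Result = F2


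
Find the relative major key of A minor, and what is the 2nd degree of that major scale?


Working:
The relative major shares the key signature and is a minor 3rd above the minor tonic
A minor 3rd above A is C
→ relative major of A minor is C major
C major scale: C D E F G A B
= C major; 2nd degree = D


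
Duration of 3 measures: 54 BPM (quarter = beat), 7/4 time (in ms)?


Quarter-note beat duration = 60000 / 54 ms
Beats per measure (7/4) = 7
One measure = 7 × 60000 / 54 = 420000 / 54 ms
3 measures = 3 × 420000 / 54 = 1260000 / 54
= 23333.3 ms


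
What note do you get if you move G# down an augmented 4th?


Working:
augmented 4th: 4 letter names, 6 semitones
Letter: G - 3 → D
Pitch: G# - 6 semitones, spelled as a D → D
= D


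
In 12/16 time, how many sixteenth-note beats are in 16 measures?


Let's work it out.
Time signature 12/16: the bottom number 16 means the sixteenth note gets one count
The top number 12 means 12 sixteenth-note beats per measure
Total = 12 × 16 measures
= 192 sixteenth-note beats


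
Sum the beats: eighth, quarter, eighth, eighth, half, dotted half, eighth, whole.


Beat values:
  eighth = 0.5 beats
  quarter = 1 beat
  eighth = 0.5 beats
  eighth = 0.5 beats
  half = 2 beats
  dotted half = 3 beats
  eighth = 0.5 beats
  whole = 4 beats
Sum = 0.5 + 1 + 0.5 + 0.5 + 2 + 3 + 0.5 + 4
= 12 beats


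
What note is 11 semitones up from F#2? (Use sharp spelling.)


F#2: chromatic position 6 in octave 2 → absolute = 2×12 + 6 = 30
Transpose up 11: 30 + 11 = 41
41 = 3×12 + 5 → F in octave 3
Result = F3


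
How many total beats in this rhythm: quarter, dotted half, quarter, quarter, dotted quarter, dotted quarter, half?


Beat values:
  quarter = 1 beat
  dotted half = 3 beats
  quarter = 1 beat
  quarter = 1 beat
  dotted quarter = 1.5 beats
  dotted quarter = 1.5 beats
  half = 2 beats
Sum = 1 + 3 + 1 + 1 + 1.5 + 1.5 + 2
= 11 beats


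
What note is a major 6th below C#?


A 6th spans 6 letter names, so from C we land on E
A major 6th = 9 semitones below C#
Spell E at that pitch: E
= E


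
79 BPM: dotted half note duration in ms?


One quarter-note beat = 60000 / BPM = 60000 / 79 ms
Dotted half note = 3 × quarter note
Duration = 3 × 60000 / 79 = 180000 / 79
= 2278.5 ms


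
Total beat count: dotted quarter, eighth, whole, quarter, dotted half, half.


Solution.
Beat values:
  dotted quarter = 1.5 beats
  eighth = 0.5 beats
  whole = 4 beats
  quarter = 1 beat
  dotted half = 3 beats
  half = 2 beats
Sum = 1.5 + 0.5 + 4 + 1 + 3 + 2
= 12 beats


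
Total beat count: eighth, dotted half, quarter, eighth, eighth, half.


Reasoning:
Beat values:
  eighth = 0.5 beats
  dotted half = 3 beats
  quarter = 1 beat
  eighth = 0.5 beats
  eighth = 0.5 beats
  half = 2 beats
Sum = 0.5 + 3 + 1 + 0.5 + 0.5 + 2
= 7.5 beats


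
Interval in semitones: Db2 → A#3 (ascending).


Absolute semitone position = octave×12 + chromatic position
Db2: 2×12 + 1 = 25
A#3: 3×12 + 10 = 46
Difference = 46 - 25 = 21
= 21 semitones


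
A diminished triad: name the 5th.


Reasoning:
Diminished triad = root + minor 3rd (3 semitones) + diminished 5th (6 semitones)
A triad on A stacks thirds, so the chord tones use letter names A-C-E
Root: A
Minor 3rd above A: C
Diminished 5th above A: Eb
The 5th = Eb


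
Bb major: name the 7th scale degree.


Major scale pattern: W-W-H-W-W-W-H (2-2-1-2-2-2-1 semitones)
Starting from Bb:
  Bb + 2 semitones → C
  C + 2 semitones → D
  D + 1 semitone → Eb
  Eb + 2 semitones → F
  F + 2 semitones → G
  G + 2 semitones → A
  A + 1 semitone → Bb
Scale: Bb C D Eb F G A
Degree 7 = A


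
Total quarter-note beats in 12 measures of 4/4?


Let's work it out.
Time signature 4/4: the bottom number 4 means the quarter note gets one count
The top number 4 means 4 quarter-note beats per measure
Total = 4 × 12 measures
= 48 quarter-note beats


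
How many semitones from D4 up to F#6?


Solution.
Absolute semitone position = octave×12 + chromatic position
D4: 4×12 + 2 = 50
F#6: 6×12 + 6 = 78
Difference = 78 - 50 = 28
= 28 semitones


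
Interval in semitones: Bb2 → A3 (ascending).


Working:
Absolute semitone position = octave×12 + chromatic position
Bb2: 2×12 + 10 = 34
A3: 3×12 + 9 = 45
Difference = 45 - 34 = 11
= 11 semitones


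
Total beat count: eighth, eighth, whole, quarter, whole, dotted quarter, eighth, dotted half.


Reasoning:
Beat values:
  eighth = 0.5 beats
  eighth = 0.5 beats
  whole = 4 beats
  quarter = 1 beat
  whole = 4 beats
  dotted quarter = 1.5 beats
  eighth = 0.5 beats
  dotted half = 3 beats
Sum = 0.5 + 0.5 + 4 + 1 + 4 + 1.5 + 0.5 + 3
= 15 beats


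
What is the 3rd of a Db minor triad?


Let's work it out.
Minor triad = root + minor 3rd (3 semitones) + perfect 5th (7 semitones)
A triad on Db stacks thirds, so the chord tones use letter names D-F-A
Root: Db
Minor 3rd above Db: Fb
Perfect 5th above Db: Ab
The 3rd = Fb


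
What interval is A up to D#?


Step by step:
Letter names: A → D spans 4 letter names → a 4th
Semitones: A → D# = 6 half-steps
A 4th of 6 semitones is an augmented 4th
= augmented 4th


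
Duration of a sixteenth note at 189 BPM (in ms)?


Working:
One quarter-note beat = 60000 / BPM = 60000 / 189 ms
Sixteenth note = 1/4 × quarter note
Duration = 1/4 × 60000 / 189 = 15000 / 189
= 79.4 ms


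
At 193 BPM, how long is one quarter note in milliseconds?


Working:
One quarter-note beat = 60000 / BPM = 60000 / 193 ms
Duration = 60000 / 193
= 310.9 ms


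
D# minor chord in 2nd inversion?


Working:
Root position: D# F# A#
2nd inversion: move root and 3rd up an octave
Bass note: A#
Notes (bottom to top) = A# D# F#


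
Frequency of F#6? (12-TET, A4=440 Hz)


f = 440 × 2^(n/12) where n = semitones from A4
F#6: 21 semitones from A4
f = 440 × 2^(21/12)
f = 1479.98 Hz


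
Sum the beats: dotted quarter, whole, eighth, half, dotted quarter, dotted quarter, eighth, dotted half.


Step by step:
Beat values:
  dotted quarter = 1.5 beats
  whole = 4 beats
  eighth = 0.5 beats
  half = 2 beats
  dotted quarter = 1.5 beats
  dotted quarter = 1.5 beats
  eighth = 0.5 beats
  dotted half = 3 beats
Sum = 1.5 + 4 + 0.5 + 2 + 1.5 + 1.5 + 0.5 + 3
= 14.5 beats


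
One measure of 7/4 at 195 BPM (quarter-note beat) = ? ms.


Step by step:
Quarter-note beat duration = 60000 / 195 ms
Beats per measure (7/4) = 7
One measure = 7 × 60000 / 195 = 420000 / 195 ms
= 2153.8 ms


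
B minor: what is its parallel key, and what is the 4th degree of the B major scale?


Parallel keys share the same tonic but differ in mode
B minor → parallel is B major
B major scale: B C# D# E F# G# A#
= B major; 4th degree = E


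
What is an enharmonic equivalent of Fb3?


Let's work it out.
Enharmonic notes sound the same pitch but are spelled with different letter names
Fb and E name the same pitch class
= E3


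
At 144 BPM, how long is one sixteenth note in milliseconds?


One quarter-note beat = 60000 / BPM = 60000 / 144 ms
Sixteenth note = 1/4 × quarter note
Duration = 1/4 × 60000 / 144 = 15000 / 144
= 104.2 ms


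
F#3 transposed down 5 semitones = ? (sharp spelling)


F#3: chromatic position 6 in octave 3 → absolute = 3×12 + 6 = 42
Transpose down 5: 42 - 5 = 37
37 = 3×12 + 1 → C# in octave 3
Result = C#3


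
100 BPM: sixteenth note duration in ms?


One quarter-note beat = 60000 / BPM = 60000 / 100 ms
Sixteenth note = 1/4 × quarter note
Duration = 1/4 × 60000 / 100 = 15000 / 100
= 150.0 ms


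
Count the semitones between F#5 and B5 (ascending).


Absolute semitone position = octave×12 + chromatic position
F#5: 5×12 + 6 = 66
B5: 5×12 + 11 = 71
Difference = 71 - 66 = 5
= 5 semitones


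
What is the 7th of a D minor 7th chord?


Let's work it out.
Minor 7th chord = root + minor 3rd + perfect 5th + minor 7th
Seventh chords stack in thirds, so the letter names are D-F-A-C
Root: D
Minor 3rd above D: F
Perfect 5th above D: A
Minor 7th above D: C
The 7th = C


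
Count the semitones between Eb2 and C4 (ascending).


Step by step:
Absolute semitone position = octave×12 + chromatic position
Eb2: 2×12 + 3 = 27
C4: 4×12 + 0 = 48
Difference = 48 - 27 = 21
= 21 semitones


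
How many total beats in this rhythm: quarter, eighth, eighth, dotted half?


Beat values:
  quarter = 1 beat
  eighth = 0.5 beats
  eighth = 0.5 beats
  dotted half = 3 beats
Sum = 1 + 0.5 + 0.5 + 3
= 5 beats


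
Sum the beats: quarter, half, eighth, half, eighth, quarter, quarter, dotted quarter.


Reasoning:
Beat values:
  quarter = 1 beat
  half = 2 beats
  eighth = 0.5 beats
  half = 2 beats
  eighth = 0.5 beats
  quarter = 1 beat
  quarter = 1 beat
  dotted quarter = 1.5 beats
Sum = 1 + 2 + 0.5 + 2 + 0.5 + 1 + 1 + 1.5
= 9.5 beats


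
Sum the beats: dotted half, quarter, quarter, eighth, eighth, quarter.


Solution.
Beat values:
  dotted half = 3 beats
  quarter = 1 beat
  quarter = 1 beat
  eighth = 0.5 beats
  eighth = 0.5 beats
  quarter = 1 beat
Sum = 3 + 1 + 1 + 0.5 + 0.5 + 1
= 7 beats


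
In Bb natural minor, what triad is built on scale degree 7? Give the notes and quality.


Reasoning:
Bb natural minor scale: Bb C Db Eb F Gb Ab
Diatonic triad on degree 7 stacks scale notes 7, 2, 4: Ab C Eb
Ab→C = 4 semitones; Ab→Eb = 7 semitones → major triad
= Ab C Eb (major)


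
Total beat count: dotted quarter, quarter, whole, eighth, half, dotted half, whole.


Reasoning:
Beat values:
  dotted quarter = 1.5 beats
  quarter = 1 beat
  whole = 4 beats
  eighth = 0.5 beats
  half = 2 beats
  dotted half = 3 beats
  whole = 4 beats
Sum = 1.5 + 1 + 4 + 0.5 + 2 + 3 + 4
= 16 beats


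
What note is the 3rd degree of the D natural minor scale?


Natural minor scale pattern: W-H-W-W-H-W-W (2-1-2-2-1-2-2 semitones)
Starting from D:
  D + 2 semitones → E
  E + 1 semitone → F
  F + 2 semitones → G
  G + 2 semitones → A
  A + 1 semitone → Bb
  Bb + 2 semitones → C
  C + 2 semitones → D
Scale: D E F G A Bb C
Degree 3 = F


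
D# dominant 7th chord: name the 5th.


Dominant 7th chord = root + major 3rd + perfect 5th + minor 7th
Seventh chords stack in thirds, so the letter names are D-F-A-C
Root: D#
Major 3rd above D#: F##
Perfect 5th above D#: A#
Minor 7th above D#: C#
The 5th = A#


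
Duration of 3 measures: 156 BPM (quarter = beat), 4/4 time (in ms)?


Reasoning:
Quarter-note beat duration = 60000 / 156 ms
Beats per measure (4/4) = 4
One measure = 4 × 60000 / 156 = 240000 / 156 ms
3 measures = 3 × 240000 / 156 = 720000 / 156
= 4615.4 ms


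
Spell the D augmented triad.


Reasoning:
Augmented triad = root + major 3rd (4 semitones) + augmented 5th (8 semitones)
A triad on D stacks thirds, so the chord tones use letter names D-F-A
Root: D
Major 3rd above D: F#
Augmented 5th above D: A#
Chord = D F# A#


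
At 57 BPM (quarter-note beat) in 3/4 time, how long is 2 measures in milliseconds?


Let's work it out.
Quarter-note beat duration = 60000 / 57 ms
Beats per measure (3/4) = 3
One measure = 3 × 60000 / 57 = 180000 / 57 ms
2 measures = 2 × 180000 / 57 = 360000 / 57
= 6315.8 ms


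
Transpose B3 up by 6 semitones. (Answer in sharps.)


Working:
B3: chromatic position 11 in octave 3 → absolute = 3×12 + 11 = 47
Transpose up 6: 47 + 6 = 53
53 = 4×12 + 5 → F in octave 4
Result = F4


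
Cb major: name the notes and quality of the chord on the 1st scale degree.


Cb major scale: Cb Db Eb Fb Gb Ab Bb
Diatonic triad on degree 1 stacks scale notes 1, 3, 5: Cb Eb Gb
Cb→Eb = 4 semitones; Cb→Gb = 7 semitones → major triad
= Cb Eb Gb (major)


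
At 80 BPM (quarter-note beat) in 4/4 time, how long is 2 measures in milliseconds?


Step by step:
Quarter-note beat duration = 60000 / 80 ms
Beats per measure (4/4) = 4
One measure = 4 × 60000 / 80 = 240000 / 80 ms
2 measures = 2 × 240000 / 80 = 480000 / 80
= 6000.0 ms


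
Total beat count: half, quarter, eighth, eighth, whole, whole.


Working:
Beat values:
  half = 2 beats
  quarter = 1 beat
  eighth = 0.5 beats
  eighth = 0.5 beats
  whole = 4 beats
  whole = 4 beats
Sum = 2 + 1 + 0.5 + 0.5 + 4 + 4
= 12 beats


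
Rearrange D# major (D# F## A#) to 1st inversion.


Reasoning:
Root position: D# F## A#
1st inversion: move root up an octave
Bass note: F##
Notes (bottom to top) = F## A# D#


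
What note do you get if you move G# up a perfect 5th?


perfect 5th: 5 letter names, 7 semitones
Letter: G + 4 → D
Pitch: G# + 7 semitones, spelled as a D → D#
= D#


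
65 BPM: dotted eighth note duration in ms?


Working:
One quarter-note beat = 60000 / BPM = 60000 / 65 ms
Dotted eighth note = 3/4 × quarter note
Duration = 3/4 × 60000 / 65 = 45000 / 65
= 692.3 ms


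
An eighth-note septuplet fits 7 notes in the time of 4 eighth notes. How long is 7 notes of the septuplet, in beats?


Septuplet: 7 notes occupy the space of 4 eighth notes
Space = 4 × 1/2 = 2 beats
Each septuplet note = 2 / 7 = 2/7 beats
7 notes = 7 × 2/7 = 2
= 2 beats


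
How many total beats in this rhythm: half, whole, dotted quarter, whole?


Reasoning:
Beat values:
  half = 2 beats
  whole = 4 beats
  dotted quarter = 1.5 beats
  whole = 4 beats
Sum = 2 + 4 + 1.5 + 4
= 11.5 beats


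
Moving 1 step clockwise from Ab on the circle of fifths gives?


Each clockwise step on the circle of fifths moves up a perfect 5th
From Ab: Ab → Eb
= Eb


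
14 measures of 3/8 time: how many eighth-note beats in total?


Let's work it out.
Time signature 3/8: the bottom number 8 means the eighth note gets one count
The top number 3 means 3 eighth-note beats per measure
Total = 3 × 14 measures
= 42 eighth-note beats


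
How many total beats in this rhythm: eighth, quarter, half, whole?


Beat values:
  eighth = 0.5 beats
  quarter = 1 beat
  half = 2 beats
  whole = 4 beats
Sum = 0.5 + 1 + 2 + 4
= 7.5 beats


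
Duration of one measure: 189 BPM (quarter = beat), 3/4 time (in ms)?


Quarter-note beat duration = 60000 / 189 ms
Beats per measure (3/4) = 3
One measure = 3 × 60000 / 189 = 180000 / 189 ms
= 952.4 ms


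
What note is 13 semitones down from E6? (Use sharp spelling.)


Step by step:
E6: chromatic position 4 in octave 6 → absolute = 6×12 + 4 = 76
Transpose down 13: 76 - 13 = 63
63 = 5×12 + 3 → D# in octave 5
Result = D#5


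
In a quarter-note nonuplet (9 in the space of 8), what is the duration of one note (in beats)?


Nonuplet: 9 notes occupy the space of 8 quarter notes
Space = 8 × 1 = 8 beats
Each nonuplet note = 8 / 9 = 8/9 beats
= 8/9 beats


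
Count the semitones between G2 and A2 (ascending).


Let's work it out.
Absolute semitone position = octave×12 + chromatic position
G2: 2×12 + 7 = 31
A2: 2×12 + 9 = 33
Difference = 33 - 31 = 2
= 2 semitones


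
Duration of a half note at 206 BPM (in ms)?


One quarter-note beat = 60000 / BPM = 60000 / 206 ms
Half note = 2 × quarter note
Duration = 2 × 60000 / 206 = 120000 / 206
= 582.5 ms


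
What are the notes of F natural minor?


Natural minor scale pattern: W-H-W-W-H-W-W (2-1-2-2-1-2-2 semitones)
Starting from F:
  F + 2 semitones → G
  G + 1 semitone → Ab
  Ab + 2 semitones → Bb
  Bb + 2 semitones → C
  C + 1 semitone → Db
  Db + 2 semitones → Eb
  Eb + 2 semitones → F
Scale = F G Ab Bb C Db Eb


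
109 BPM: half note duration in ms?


Working:
One quarter-note beat = 60000 / BPM = 60000 / 109 ms
Half note = 2 × quarter note
Duration = 2 × 60000 / 109 = 120000 / 109
= 1100.9 ms


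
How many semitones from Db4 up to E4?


Absolute semitone position = octave×12 + chromatic position
Db4: 4×12 + 1 = 49
E4: 4×12 + 4 = 52
Difference = 52 - 49 = 3
= 3 semitones


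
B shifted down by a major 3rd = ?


Let's work it out.
major 3rd: 3 letter names, 4 semitones
Letter: B - 2 → G
Pitch: B - 4 semitones, spelled as a G → G
= G


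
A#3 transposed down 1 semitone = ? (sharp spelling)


Solution.
A#3: chromatic position 10 in octave 3 → absolute = 3×12 + 10 = 46
Transpose down 1: 46 - 1 = 45
45 = 3×12 + 9 → A in octave 3
Result = A3


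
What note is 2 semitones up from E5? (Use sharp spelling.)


Reasoning:
E5: chromatic position 4 in octave 5 → absolute = 5×12 + 4 = 64
Transpose up 2: 64 + 2 = 66
66 = 5×12 + 6 → F# in octave 5
Result = F#5


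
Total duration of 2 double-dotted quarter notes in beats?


Reasoning:
Base quarter note = 1 beat
Dot 1 adds half the previous value: +1/2
Dot 2 adds half the previous value: +1/4
One double-dotted quarter = 1 + 1/2 + 1/4 = 7/4
2 of them = 2 × 7/4 = 7/2
= 7/2 beats


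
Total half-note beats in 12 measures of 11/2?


Working:
Time signature 11/2: the bottom number 2 means the half note gets one count
The top number 11 means 11 half-note beats per measure
Total = 11 × 12 measures
= 132 half-note beats


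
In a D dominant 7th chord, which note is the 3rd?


Reasoning:
Dominant 7th chord = root + major 3rd + perfect 5th + minor 7th
Seventh chords stack in thirds, so the letter names are D-F-A-C
Root: D
Major 3rd above D: F#
Perfect 5th above D: A
Minor 7th above D: C
The 3rd = F#


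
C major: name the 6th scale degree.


Reasoning:
Major scale pattern: W-W-H-W-W-W-H (2-2-1-2-2-2-1 semitones)
Starting from C:
  C + 2 semitones → D
  D + 2 semitones → E
  E + 1 semitone → F
  F + 2 semitones → G
  G + 2 semitones → A
  A + 2 semitones → B
  B + 1 semitone → C
Scale: C D E F G A B
Degree 6 = A


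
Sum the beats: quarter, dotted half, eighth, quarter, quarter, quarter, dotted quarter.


Beat values:
  quarter = 1 beat
  dotted half = 3 beats
  eighth = 0.5 beats
  quarter = 1 beat
  quarter = 1 beat
  quarter = 1 beat
  dotted quarter = 1.5 beats
Sum = 1 + 3 + 0.5 + 1 + 1 + 1 + 1.5
= 9 beats


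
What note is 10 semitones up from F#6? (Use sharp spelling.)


Reasoning:
F#6: chromatic position 6 in octave 6 → absolute = 6×12 + 6 = 78
Transpose up 10: 78 + 10 = 88
88 = 7×12 + 4 → E in octave 7
Result = E7


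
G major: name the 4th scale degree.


Major scale pattern: W-W-H-W-W-W-H (2-2-1-2-2-2-1 semitones)
Starting from G:
  G + 2 semitones → A
  A + 2 semitones → B
  B + 1 semitone → C
  C + 2 semitones → D
  D + 2 semitones → E
  E + 2 semitones → F#
  F# + 1 semitone → G
Scale: G A B C D E F#
Degree 4 = C


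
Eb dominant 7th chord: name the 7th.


Let's work it out.
Dominant 7th chord = root + major 3rd + perfect 5th + minor 7th
Seventh chords stack in thirds, so the letter names are E-G-B-D
Root: Eb
Major 3rd above Eb: G
Perfect 5th above Eb: Bb
Minor 7th above Eb: Db
The 7th = Db


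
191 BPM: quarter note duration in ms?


Step by step:
One quarter-note beat = 60000 / BPM = 60000 / 191 ms
Duration = 60000 / 191
= 314.1 ms


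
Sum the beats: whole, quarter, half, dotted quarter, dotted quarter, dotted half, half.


Step by step:
Beat values:
  whole = 4 beats
  quarter = 1 beat
  half = 2 beats
  dotted quarter = 1.5 beats
  dotted quarter = 1.5 beats
  dotted half = 3 beats
  half = 2 beats
Sum = 4 + 1 + 2 + 1.5 + 1.5 + 3 + 2
= 15 beats


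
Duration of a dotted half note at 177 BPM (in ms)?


Step by step:
One quarter-note beat = 60000 / BPM = 60000 / 177 ms
Dotted half note = 3 × quarter note
Duration = 3 × 60000 / 177 = 180000 / 177
= 1016.9 ms


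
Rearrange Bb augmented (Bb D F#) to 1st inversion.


Root position: Bb D F#
1st inversion: move root up an octave
Bass note: D
Notes (bottom to top) = D F# Bb


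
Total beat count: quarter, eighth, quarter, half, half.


Beat values:
  quarter = 1 beat
  eighth = 0.5 beats
  quarter = 1 beat
  half = 2 beats
  half = 2 beats
Sum = 1 + 0.5 + 1 + 2 + 2
= 6.5 beats


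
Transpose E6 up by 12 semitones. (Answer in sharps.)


Step by step:
E6: chromatic position 4 in octave 6 → absolute = 6×12 + 4 = 76
Transpose up 12: 76 + 12 = 88
88 = 7×12 + 4 → E in octave 7
Result = E7


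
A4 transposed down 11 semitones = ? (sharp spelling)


Solution.
A4: chromatic position 9 in octave 4 → absolute = 4×12 + 9 = 57
Transpose down 11: 57 - 11 = 46
46 = 3×12 + 10 → A# in octave 3
Result = A#3


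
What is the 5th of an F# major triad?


Reasoning:
Major triad = root + major 3rd (4 semitones) + perfect 5th (7 semitones)
A triad on F# stacks thirds, so the chord tones use letter names F-A-C
Root: F#
Major 3rd above F#: A#
Perfect 5th above F#: C#
The 5th = C#


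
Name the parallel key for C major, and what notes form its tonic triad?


Step by step:
Parallel keys share the same tonic but differ in mode
C major → parallel is C minor
Tonic triad of C minor = C Eb G
= C minor; triad = C Eb G


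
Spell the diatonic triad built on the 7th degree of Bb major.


Bb major scale: Bb C D Eb F G A
Diatonic triad on degree 7 stacks scale notes 7, 2, 4: A C Eb
A→C = 3 semitones; A→Eb = 6 semitones → diminished triad
= A C Eb (diminished)


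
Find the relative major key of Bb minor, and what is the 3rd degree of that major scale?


Solution.
The relative major shares the key signature and is a minor 3rd above the minor tonic
A minor 3rd above Bb is Db
→ relative major of Bb minor is Db major
Db major scale: Db Eb F Gb Ab Bb C
= Db major; 3rd degree = F


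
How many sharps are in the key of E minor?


Reasoning:
Sharp minor keys follow the circle of fifths: A(0), E(1), B(2), F#(3), C#(4), G#(5), D#(6), A#(7)
E minor has 1 sharp
Order of sharps: F# C# G# D# A# E# B# → first 1: F#
= 1 sharp


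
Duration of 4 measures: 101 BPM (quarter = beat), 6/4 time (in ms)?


Quarter-note beat duration = 60000 / 101 ms
Beats per measure (6/4) = 6
One measure = 6 × 60000 / 101 = 360000 / 101 ms
4 measures = 4 × 360000 / 101 = 1440000 / 101
= 14257.4 ms


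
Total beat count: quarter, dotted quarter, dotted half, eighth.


Step by step:
Beat values:
  quarter = 1 beat
  dotted quarter = 1.5 beats
  dotted half = 3 beats
  eighth = 0.5 beats
Sum = 1 + 1.5 + 3 + 0.5
= 6 beats


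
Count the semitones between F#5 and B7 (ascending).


Absolute semitone position = octave×12 + chromatic position
F#5: 5×12 + 6 = 66
B7: 7×12 + 11 = 95
Difference = 95 - 66 = 29
= 29 semitones


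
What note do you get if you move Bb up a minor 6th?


Let's work it out.
minor 6th: 6 letter names, 8 semitones
Letter: B + 5 → G
Pitch: Bb + 8 semitones, spelled as a G → Gb
= Gb


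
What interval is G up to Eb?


Let's work it out.
Letter names: G → E spans 6 letter names → a 6th
Semitones: G → Eb = 8 half-steps
A 6th of 8 semitones is a minor 6th
= minor 6th


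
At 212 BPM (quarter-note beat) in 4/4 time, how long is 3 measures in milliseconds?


Solution.
Quarter-note beat duration = 60000 / 212 ms
Beats per measure (4/4) = 4
One measure = 4 × 60000 / 212 = 240000 / 212 ms
3 measures = 3 × 240000 / 212 = 720000 / 212
= 3396.2 ms


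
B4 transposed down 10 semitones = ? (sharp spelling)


Let's work it out.
B4: chromatic position 11 in octave 4 → absolute = 4×12 + 11 = 59
Transpose down 10: 59 - 10 = 49
49 = 4×12 + 1 → C# in octave 4
Result = C#4


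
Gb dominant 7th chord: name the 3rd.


Reasoning:
Dominant 7th chord = root + major 3rd + perfect 5th + minor 7th
Seventh chords stack in thirds, so the letter names are G-B-D-F
Root: Gb
Major 3rd above Gb: Bb
Perfect 5th above Gb: Db
Minor 7th above Gb: Fb
The 3rd = Bb


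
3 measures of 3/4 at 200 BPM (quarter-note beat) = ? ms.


Quarter-note beat duration = 60000 / 200 ms
Beats per measure (3/4) = 3
One measure = 3 × 60000 / 200 = 180000 / 200 ms
3 measures = 3 × 180000 / 200 = 540000 / 200
= 2700.0 ms


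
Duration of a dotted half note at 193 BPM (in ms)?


One quarter-note beat = 60000 / BPM = 60000 / 193 ms
Dotted half note = 3 × quarter note
Duration = 3 × 60000 / 193 = 180000 / 193
= 932.6 ms


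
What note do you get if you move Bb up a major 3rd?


Step by step:
major 3rd: 3 letter names, 4 semitones
Letter: B + 2 → D
Pitch: Bb + 4 semitones, spelled as a D → D
= D


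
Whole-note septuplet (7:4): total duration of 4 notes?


Working:
Septuplet: 7 notes occupy the space of 4 whole notes
Space = 4 × 4 = 16 beats
Each septuplet note = 16 / 7 = 16/7 beats
4 notes = 4 × 16/7 = 64/7
= 64/7 beats


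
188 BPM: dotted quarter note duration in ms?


Let's work it out.
One quarter-note beat = 60000 / BPM = 60000 / 188 ms
Dotted quarter note = 3/2 × quarter note
Duration = 3/2 × 60000 / 188 = 90000 / 188
= 478.7 ms


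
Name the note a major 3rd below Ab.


Working:
A 3rd spans 3 letter names, so from A we land on F
A major 3rd = 4 semitones below Ab
Spell F at that pitch: Fb
= Fb


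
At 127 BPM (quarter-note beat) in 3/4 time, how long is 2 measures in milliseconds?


Quarter-note beat duration = 60000 / 127 ms
Beats per measure (3/4) = 3
One measure = 3 × 60000 / 127 = 180000 / 127 ms
2 measures = 2 × 180000 / 127 = 360000 / 127
= 2834.6 ms


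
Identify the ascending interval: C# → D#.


Solution.
Letter names: C → D spans 2 letter names → a 2nd
Semitones: C# → D# = 2 half-steps
A 2nd of 2 semitones is a major 2nd
= major 2nd


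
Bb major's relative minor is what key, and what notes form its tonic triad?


Reasoning:
The relative minor shares the major's key signature and starts on its 6th degree
6th degree = a major 6th above the tonic; a major 6th above Bb is G
→ relative minor of Bb major is G minor
Tonic triad of G minor = root + minor 3rd + perfect 5th = G Bb D
= G minor; triad = G Bb D


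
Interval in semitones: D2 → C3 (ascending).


Let's work it out.
Absolute semitone position = octave×12 + chromatic position
D2: 2×12 + 2 = 26
C3: 3×12 + 0 = 36
Difference = 36 - 26 = 10
= 10 semitones


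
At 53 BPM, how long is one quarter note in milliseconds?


Reasoning:
One quarter-note beat = 60000 / BPM = 60000 / 53 ms
Duration = 60000 / 53
= 1132.1 ms


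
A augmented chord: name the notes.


Let's work it out.
Augmented triad = root + major 3rd (4 semitones) + augmented 5th (8 semitones)
A triad on A stacks thirds, so the chord tones use letter names A-C-E
Root: A
Major 3rd above A: C#
Augmented 5th above A: E#
Chord = A C# E#


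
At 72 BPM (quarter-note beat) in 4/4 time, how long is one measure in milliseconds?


Let's work it out.
Quarter-note beat duration = 60000 / 72 ms
Beats per measure (4/4) = 4
One measure = 4 × 60000 / 72 = 240000 / 72 ms
= 3333.3 ms


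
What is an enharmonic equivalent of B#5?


Let's work it out.
Enharmonic notes sound the same pitch but are spelled with different letter names
B# and C name the same pitch class
Octave numbers change at C, so B#5 = C6
= C6


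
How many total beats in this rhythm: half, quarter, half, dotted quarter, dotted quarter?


Reasoning:
Beat values:
  half = 2 beats
  quarter = 1 beat
  half = 2 beats
  dotted quarter = 1.5 beats
  dotted quarter = 1.5 beats
Sum = 2 + 1 + 2 + 1.5 + 1.5
= 8 beats


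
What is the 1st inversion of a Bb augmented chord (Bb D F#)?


Let's work it out.
Root position: Bb D F#
1st inversion: move root up an octave
Bass note: D
Notes (bottom to top) = D F# Bb


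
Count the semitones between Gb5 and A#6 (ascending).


Solution.
Absolute semitone position = octave×12 + chromatic position
Gb5: 5×12 + 6 = 66
A#6: 6×12 + 10 = 82
Difference = 82 - 66 = 16
= 16 semitones


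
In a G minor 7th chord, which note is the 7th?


Minor 7th chord = root + minor 3rd + perfect 5th + minor 7th
Seventh chords stack in thirds, so the letter names are G-B-D-F
Root: G
Minor 3rd above G: Bb
Perfect 5th above G: D
Minor 7th above G: F
The 7th = F


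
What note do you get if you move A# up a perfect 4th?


Working:
perfect 4th: 4 letter names, 5 semitones
Letter: A + 3 → D
Pitch: A# + 5 semitones, spelled as a D → D#
= D#


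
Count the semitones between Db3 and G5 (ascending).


Reasoning:
Absolute semitone position = octave×12 + chromatic position
Db3: 3×12 + 1 = 37
G5: 5×12 + 7 = 67
Difference = 67 - 37 = 30
= 30 semitones


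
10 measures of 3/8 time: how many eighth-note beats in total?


Let's work it out.
Time signature 3/8: the bottom number 8 means the eighth note gets one count
The top number 3 means 3 eighth-note beats per measure
Total = 3 × 10 measures
= 30 eighth-note beats


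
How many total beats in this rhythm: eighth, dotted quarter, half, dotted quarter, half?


Beat values:
  eighth = 0.5 beats
  dotted quarter = 1.5 beats
  half = 2 beats
  dotted quarter = 1.5 beats
  half = 2 beats
Sum = 0.5 + 1.5 + 2 + 1.5 + 2
= 7.5 beats


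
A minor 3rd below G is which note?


A 3rd spans 3 letter names, so from G we land on E
A minor 3rd = 3 semitones below G
Spell E at that pitch: E
= E


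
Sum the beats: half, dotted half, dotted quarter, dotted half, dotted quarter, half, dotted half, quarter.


Working:
Beat values:
  half = 2 beats
  dotted half = 3 beats
  dotted quarter = 1.5 beats
  dotted half = 3 beats
  dotted quarter = 1.5 beats
  half = 2 beats
  dotted half = 3 beats
  quarter = 1 beat
Sum = 2 + 3 + 1.5 + 3 + 1.5 + 2 + 3 + 1
= 17 beats


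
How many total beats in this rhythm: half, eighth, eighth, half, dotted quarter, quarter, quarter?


Let's work it out.
Beat values:
  half = 2 beats
  eighth = 0.5 beats
  eighth = 0.5 beats
  half = 2 beats
  dotted quarter = 1.5 beats
  quarter = 1 beat
  quarter = 1 beat
Sum = 2 + 0.5 + 0.5 + 2 + 1.5 + 1 + 1
= 8.5 beats


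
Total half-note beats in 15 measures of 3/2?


Solution.
Time signature 3/2: the bottom number 2 means the half note gets one count
The top number 3 means 3 half-note beats per measure
Total = 3 × 15 measures
= 45 half-note beats


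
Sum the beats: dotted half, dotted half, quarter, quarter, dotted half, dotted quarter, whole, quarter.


Solution.
Beat values:
  dotted half = 3 beats
  dotted half = 3 beats
  quarter = 1 beat
  quarter = 1 beat
  dotted half = 3 beats
  dotted quarter = 1.5 beats
  whole = 4 beats
  quarter = 1 beat
Sum = 3 + 3 + 1 + 1 + 3 + 1.5 + 4 + 1
= 17.5 beats


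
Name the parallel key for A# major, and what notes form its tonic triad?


Reasoning:
Parallel keys share the same tonic but differ in mode
A# major → parallel is A# minor
Tonic triad of A# minor = A# C# E#
= A# minor; triad = A# C# E#


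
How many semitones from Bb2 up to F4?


Reasoning:
Absolute semitone position = octave×12 + chromatic position
Bb2: 2×12 + 10 = 34
F4: 4×12 + 5 = 53
Difference = 53 - 34 = 19
= 19 semitones


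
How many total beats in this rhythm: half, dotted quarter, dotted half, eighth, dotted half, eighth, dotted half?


Beat values:
  half = 2 beats
  dotted quarter = 1.5 beats
  dotted half = 3 beats
  eighth = 0.5 beats
  dotted half = 3 beats
  eighth = 0.5 beats
  dotted half = 3 beats
Sum = 2 + 1.5 + 3 + 0.5 + 3 + 0.5 + 3
= 13.5 beats


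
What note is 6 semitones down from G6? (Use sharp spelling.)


Reasoning:
G6: chromatic position 7 in octave 6 → absolute = 6×12 + 7 = 79
Transpose down 6: 79 - 6 = 73
73 = 6×12 + 1 → C# in octave 6
Result = C#6


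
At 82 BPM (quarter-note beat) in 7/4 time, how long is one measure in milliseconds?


Let's work it out.
Quarter-note beat duration = 60000 / 82 ms
Beats per measure (7/4) = 7
One measure = 7 × 60000 / 82 = 420000 / 82 ms
= 5122.0 ms


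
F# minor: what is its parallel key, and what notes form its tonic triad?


Step by step:
Parallel keys share the same tonic but differ in mode
F# minor → parallel is F# major
Tonic triad of F# major = F# A# C#
= F# major; triad = F# A# C#


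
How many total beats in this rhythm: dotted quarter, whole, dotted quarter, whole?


Step by step:
Beat values:
  dotted quarter = 1.5 beats
  whole = 4 beats
  dotted quarter = 1.5 beats
  whole = 4 beats
Sum = 1.5 + 4 + 1.5 + 4
= 11 beats


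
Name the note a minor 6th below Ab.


Solution.
A 6th spans 6 letter names, so from A we land on C
A minor 6th = 8 semitones below Ab
Spell C at that pitch: C
= C


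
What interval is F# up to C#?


Step by step:
Letter names: F → C spans 5 letter names → a 5th
Semitones: F# → C# = 7 half-steps
A 5th of 7 semitones is a perfect 5th
= perfect 5th


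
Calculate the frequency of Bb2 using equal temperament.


Step by step:
f = 440 × 2^(n/12) where n = semitones from A4
Bb2: -23 semitones from A4
f = 440 × 2^(-23/12)
f = 116.54 Hz
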